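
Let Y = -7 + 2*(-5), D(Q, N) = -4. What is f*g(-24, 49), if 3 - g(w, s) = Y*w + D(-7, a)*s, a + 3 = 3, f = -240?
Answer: 50160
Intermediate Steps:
a = 0 (a = -3 + 3 = 0)
Y = -17 (Y = -7 - 10 = -17)
g(w, s) = 3 + 4*s + 17*w (g(w, s) = 3 - (-17*w - 4*s) = 3 + (4*s + 17*w) = 3 + 4*s + 17*w)
f*g(-24, 49) = -240*(3 + 4*49 + 17*(-24)) = -240*(3 + 196 - 408) = -240*(-209) = 50160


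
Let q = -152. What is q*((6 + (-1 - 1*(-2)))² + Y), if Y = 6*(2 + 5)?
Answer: -13832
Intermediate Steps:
Y = 42 (Y = 6*7 = 42)
q*((6 + (-1 - 1*(-2)))² + Y) = -152*((6 + (-1 - 1*(-2)))² + 42) = -152*((6 + (-1 + 2))² + 42) = -152*((6 + 1)² + 42) = -152*(7² + 42) = -152*(49 + 42) = -152*91 = -13832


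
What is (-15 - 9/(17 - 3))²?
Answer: 47961/196 ≈ 244.70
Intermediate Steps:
(-15 - 9/(17 - 3))² = (-15 - 9/14)² = (-219/14)² = 47961/196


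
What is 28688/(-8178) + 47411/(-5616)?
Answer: -7036397/588816 ≈ -11.950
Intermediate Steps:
28688/(-8178) + 47411/(-5616) = 28688*(-1/8178) + 47411*(-1/5616) = -14344/4089 - 3647/432 = -7036397/588816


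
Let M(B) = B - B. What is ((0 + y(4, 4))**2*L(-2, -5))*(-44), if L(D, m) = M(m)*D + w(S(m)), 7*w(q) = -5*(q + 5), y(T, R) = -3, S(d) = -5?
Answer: 0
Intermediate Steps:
M(B) = 0
w(q) = -25/7 - 5*q/7 (w(q) = (-5*(q + 5))/7 = (-5*(5 + q))/7 = (-25 - 5*q)/7 = -25/7 - 5*q/7)
L(D, m) = 0 (L(D, m) = 0*D + (-25/7 - 5/7*(-5)) = 0 + (-25/7 + 25/7) = 0 + 0 = 0)
((0 + y(4, 4))**2*L(-2, -5))*(-44) = ((0 - 3)**2*0)*(-44) = ((-3)**2*0)*(-44) = (9*0)*(-44) = 0*(-44) = 0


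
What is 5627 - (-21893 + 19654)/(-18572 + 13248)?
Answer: 29955909/5324 ≈ 5626.6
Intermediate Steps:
5627 - (-21893 + 19654)/(-18572 + 13248) = 5627 - (-2239)/(-5324) = 5627 - (-2239)*(-1)/5324 = 5627 - 1*2239/5324 = 5627 - 2239/5324 = 29955909/5324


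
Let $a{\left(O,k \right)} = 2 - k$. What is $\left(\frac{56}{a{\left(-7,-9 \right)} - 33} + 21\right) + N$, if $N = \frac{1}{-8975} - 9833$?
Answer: $- \frac{968941011}{98725} \approx -9814.5$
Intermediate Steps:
$N = - \frac{88251176}{8975}$ ($N = - \frac{1}{8975} - 9833 = - \frac{88251176}{8975} \approx -9833.0$)
$\left(\frac{56}{a{\left(-7,-9 \right)} - 33} + 21\right) + N = \left(\frac{56}{\left(2 - -9\right) - 33} + 21\right) - \frac{88251176}{8975} = \left(\frac{56}{\left(2 + 9\right) - 33} + 21\right) - \frac{88251176}{8975} = \left(\frac{56}{11 - 33} + 21\right) - \frac{88251176}{8975} = \left(\frac{56}{-22} + 21\right) - \frac{88251176}{8975} = \left(56 \left(- \frac{1}{22}\right) + 21\right) - \frac{88251176}{8975} = \left(- \frac{28}{11} + 21\right) - \frac{88251176}{8975} = \frac{203}{11} - \frac{88251176}{8975} = - \frac{968941011}{98725}$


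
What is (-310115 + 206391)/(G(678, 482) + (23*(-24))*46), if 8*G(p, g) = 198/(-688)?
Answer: 285448448/69878883 ≈ 4.0849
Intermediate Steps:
G(p, g) = -99/2752 (G(p, g) = (198/(-688))/8 = (198*(-1/688))/8 = (1/8)*(-99/344) = -99/2752)
(-310115 + 206391)/(G(678, 482) + (23*(-24))*46) = (-310115 + 206391)/(-99/2752 + (23*(-24))*46) = -103724/(-99/2752 - 552*46) = -103724/(-99/2752 - 25392) = -103724/(-69878883/2752) = -103724*(-2752/69878883) = 285448448/69878883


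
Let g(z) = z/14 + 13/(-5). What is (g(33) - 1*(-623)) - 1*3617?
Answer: -209597/70 ≈ -2994.2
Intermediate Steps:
g(z) = -13/5 + z/14 (g(z) = z*(1/14) + 13*(-1/5) = z/14 - 13/5 = -13/5 + z/14)
(g(33) - 1*(-623)) - 1*3617 = ((-13/5 + (1/14)*33) - 1*(-623)) - 1*3617 = ((-13/5 + 33/14) + 623) - 3617 = (-17/70 + 623) - 3617 = 43593/70 - 3617 = -209597/70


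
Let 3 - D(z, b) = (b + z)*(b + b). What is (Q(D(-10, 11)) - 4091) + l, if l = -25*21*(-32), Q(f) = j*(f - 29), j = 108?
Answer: 7525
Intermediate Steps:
D(z, b) = 3 - 2*b*(b + z) (D(z, b) = 3 - (b + z)*(b + b) = 3 - (b + z)*2*b = 3 - 2*b*(b + z))
Q(f) = -3132 + 108*f (Q(f) = 108*(f - 29) = 108*(-29 + f) = -3132 + 108*f)
l = 16800 (l = -525*(-32) = 16800)
(Q(D(-10, 11)) - 4091) + l = ((-3132 + 108*(3 - 2*11² - 2*11*(-10))) - 4091) + 16800 = ((-3132 + 108*(3 - 2*121 + 220)) - 4091) + 16800 = ((-3132 + 108*(3 - 242 + 220)) - 4091) + 16800 = ((-3132 + 108*(-19)) - 4091) + 16800 = ((-3132 - 2052) - 4091) + 16800 = (-5184 - 4091) + 16800 = -9275 + 16800 = 7525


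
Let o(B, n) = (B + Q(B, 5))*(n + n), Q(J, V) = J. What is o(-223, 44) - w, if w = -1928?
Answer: -37320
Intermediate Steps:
o(B, n) = 4*B*n (o(B, n) = (B + B)*(n + n) = (2*B)*(2*n) = 4*B*n)
o(-223, 44) - w = 4*(-223)*44 - 1*(-1928) = -39248 + 1928 = -37320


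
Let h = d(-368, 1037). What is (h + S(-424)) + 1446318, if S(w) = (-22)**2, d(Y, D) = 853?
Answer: 1447655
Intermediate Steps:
S(w) = 484
h = 853
(h + S(-424)) + 1446318 = (853 + 484) + 1446318 = 1337 + 1446318 = 1447655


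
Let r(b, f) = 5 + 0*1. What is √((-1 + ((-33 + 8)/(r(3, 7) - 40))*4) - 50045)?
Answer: I*√2452114/7 ≈ 223.7*I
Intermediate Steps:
r(b, f) = 5 (r(b, f) = 5 + 0 = 5)
√((-1 + ((-33 + 8)/(r(3, 7) - 40))*4) - 50045) = √((-1 + ((-33 + 8)/(5 - 40))*4) - 50045) = √((-1 - 25/(-35)*4) - 50045) = √((-1 - 25*(-1/35)*4) - 50045) = √((-1 + (5/7)*4) - 50045) = √((-1 + 20/7) - 50045) = √(13/7 - 50045) = √(-350302/7) = I*√2452114/7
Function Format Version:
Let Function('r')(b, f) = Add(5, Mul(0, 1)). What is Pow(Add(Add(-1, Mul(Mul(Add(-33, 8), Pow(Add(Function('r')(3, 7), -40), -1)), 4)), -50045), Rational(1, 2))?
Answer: Mul(Rational(1, 7), I, Pow(2452114, Rational(1, 2))) ≈ Mul(223.70, I)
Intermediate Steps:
Function('r')(b, f) = 5 (Function('r')(b, f) = Add(5, 0) = 5)
Pow(Add(Add(-1, Mul(Mul(Add(-33, 8), Pow(Add(Function('r')(3, 7), -40), -1)), 4)), -50045), Rational(1, 2)) = Pow(Add(Add(-1, Mul(Mul(Add(-33, 8), Pow(Add(5, -40), -1)), 4)), -50045), Rational(1, 2)) = Pow(Add(Add(-1, Mul(Mul(-25, Pow(-35, -1)), 4)), -50045), Rational(1, 2)) = Pow(Add(Add(-1, Mul(Mul(-25, Rational(-1, 35)), 4)), -50045), Rational(1, 2)) = Pow(Add(Add(-1, Mul(Rational(5, 7), 4)), -50045), Rational(1, 2)) = Pow(Add(Add(-1, Rational(20, 7)), -50045), Rational(1, 2)) = Pow(Add(Rational(13, 7), -50045), Rational(1, 2)) = Pow(Rational(-350302, 7), Rational(1, 2)) = Mul(Rational(1, 7), I, Pow(2452114, Rational(1, 2)))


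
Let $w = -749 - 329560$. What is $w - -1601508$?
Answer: $1271199$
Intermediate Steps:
$w = -330309$ ($w = -749 - 329560 = -330309$)
$w - -1601508 = -330309 - -1601508 = -330309 + 1601508 = 1271199$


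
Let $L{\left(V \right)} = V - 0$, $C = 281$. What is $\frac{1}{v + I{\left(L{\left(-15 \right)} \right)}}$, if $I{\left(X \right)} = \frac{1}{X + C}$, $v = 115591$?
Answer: $\frac{266}{30747207} \approx 8.6512 \cdot 10^{-6}$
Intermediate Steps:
$L{\left(V \right)} = V$ ($L{\left(V \right)} = V + 0 = V$)
$I{\left(X \right)} = \frac{1}{281 + X}$ ($I{\left(X \right)} = \frac{1}{X + 281} = \frac{1}{281 + X}$)
$\frac{1}{v + I{\left(L{\left(-15 \right)} \right)}} = \frac{1}{115591 + \frac{1}{281 - 15}} = \frac{1}{115591 + \frac{1}{266}} = \frac{1}{\frac{30747207}{266}} = \frac{266}{30747207}$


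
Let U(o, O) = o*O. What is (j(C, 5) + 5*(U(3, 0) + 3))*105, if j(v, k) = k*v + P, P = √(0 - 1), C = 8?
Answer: 5775 + 105*I ≈ 5775.0 + 105.0*I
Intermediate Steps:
U(o, O) = O*o
P = I (P = √(-1) = I ≈ 1.0*I)
j(v, k) = I + k*v (j(v, k) = k*v + I = I + k*v)
(j(C, 5) + 5*(U(3, 0) + 3))*105 = ((I + 5*8) + 5*(0*3 + 3))*105 = ((I + 40) + 5*(0 + 3))*105 = ((40 + I) + 5*3)*105 = ((40 + I) + 15)*105 = (55 + I)*105 = 5775 + 105*I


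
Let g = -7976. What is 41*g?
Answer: -327016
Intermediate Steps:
41*g = 41*(-7976) = -327016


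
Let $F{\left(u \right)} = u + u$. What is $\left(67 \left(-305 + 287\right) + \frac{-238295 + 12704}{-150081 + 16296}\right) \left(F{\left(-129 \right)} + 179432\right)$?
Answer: $- \frac{9622785675902}{44595} \approx -2.1578 \cdot 10^{8}$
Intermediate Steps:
$F{\left(u \right)} = 2 u$
$\left(67 \left(-305 + 287\right) + \frac{-238295 + 12704}{-150081 + 16296}\right) \left(F{\left(-129 \right)} + 179432\right) = \left(67 \left(-305 + 287\right) + \frac{-238295 + 12704}{-150081 + 16296}\right) \left(2 \left(-129\right) + 179432\right) = \left(67 \left(-18\right) - \frac{225591}{-133785}\right) \left(-258 + 179432\right) = \left(-1206 - - \frac{75197}{44595}\right) 179174 = \left(-1206 + \frac{75197}{44595}\right) 179174 = \left(- \frac{53706373}{44595}\right) 179174 = - \frac{9622785675902}{44595}$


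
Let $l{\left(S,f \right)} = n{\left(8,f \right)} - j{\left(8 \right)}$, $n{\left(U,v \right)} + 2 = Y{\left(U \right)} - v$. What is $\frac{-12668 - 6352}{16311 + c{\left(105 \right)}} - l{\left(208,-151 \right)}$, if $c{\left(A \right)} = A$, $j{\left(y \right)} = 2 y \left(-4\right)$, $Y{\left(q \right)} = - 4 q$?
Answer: $- \frac{249193}{1368} \approx -182.16$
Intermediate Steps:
$j{\left(y \right)} = - 8 y$
$n{\left(U,v \right)} = -2 - v - 4 U$ ($n{\left(U,v \right)} = -2 - \left(v + 4 U\right) = -2 - v - 4 U$)
$l{\left(S,f \right)} = 30 - f$ ($l{\left(S,f \right)} = \left(-2 - f - 32\right) - \left(-8\right) 8 = \left(-2 - f - 32\right) - -64 = \left(-34 - f\right) + 64 = 30 - f$)
$\frac{-12668 - 6352}{16311 + c{\left(105 \right)}} - l{\left(208,-151 \right)} = \frac{-12668 - 6352}{16311 + 105} - \left(30 - -151\right) = - \frac{19020}{16416} - \left(30 + 151\right) = \left(-19020\right) \frac{1}{16416} - 181 = - \frac{1585}{1368} - 181 = - \frac{249193}{1368}$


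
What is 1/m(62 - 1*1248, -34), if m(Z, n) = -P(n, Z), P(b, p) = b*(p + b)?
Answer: -1/41480 ≈ -2.4108e-5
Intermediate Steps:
P(b, p) = b*(b + p)
m(Z, n) = -n*(Z + n) (m(Z, n) = -n*(n + Z) = -n*(Z + n))
1/m(62 - 1*1248, -34) = 1/(-1*(-34)*((62 - 1*1248) - 34)) = 1/(-1*(-34)*((62 - 1248) - 34)) = 1/(-1*(-34)*(-1186 - 34)) = 1/(-1*(-34)*(-1220)) = 1/(-41480) = -1/41480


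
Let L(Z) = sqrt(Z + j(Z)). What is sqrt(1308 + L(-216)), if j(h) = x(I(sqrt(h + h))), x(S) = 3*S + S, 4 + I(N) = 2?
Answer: 2*sqrt(327 + I*sqrt(14)) ≈ 36.167 + 0.20691*I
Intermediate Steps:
I(N) = -2 (I(N) = -4 + 2 = -2)
x(S) = 4*S
j(h) = -8 (j(h) = 4*(-2) = -8)
L(Z) = sqrt(-8 + Z) (L(Z) = sqrt(Z - 8) = sqrt(-8 + Z))
sqrt(1308 + L(-216)) = sqrt(1308 + sqrt(-8 - 216)) = sqrt(1308 + sqrt(-224)) = sqrt(1308 + 4*I*sqrt(14))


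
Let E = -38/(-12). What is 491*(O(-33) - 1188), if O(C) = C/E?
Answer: -11180070/19 ≈ -5.8843e+5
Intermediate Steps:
E = 19/6 (E = -38*(-1/12) = 19/6 ≈ 3.1667)
O(C) = 6*C/19 (O(C) = C/(19/6) = C*(6/19) = 6*C/19)
491*(O(-33) - 1188) = 491*((6/19)*(-33) - 1188) = 491*(-198/19 - 1188) = 491*(-22770/19) = -11180070/19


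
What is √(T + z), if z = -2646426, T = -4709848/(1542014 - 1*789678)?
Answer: I*√138489800884214/7234 ≈ 1626.8*I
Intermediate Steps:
T = -45287/7234 (T = -4709848/(1542014 - 789678) = -4709848/752336 = -4709848*1/752336 = -45287/7234 ≈ -6.2603)
√(T + z) = √(-45287/7234 - 2646426) = √(-19144290971/7234) = I*√138489800884214/7234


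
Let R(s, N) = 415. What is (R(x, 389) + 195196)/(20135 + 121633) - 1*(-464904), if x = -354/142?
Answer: 65908705883/141768 ≈ 4.6491e+5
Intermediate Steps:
x = -177/71 (x = -354*1/142 = -177/71 ≈ -2.4930)
(R(x, 389) + 195196)/(20135 + 121633) - 1*(-464904) = (415 + 195196)/(20135 + 121633) - 1*(-464904) = 195611/141768 + 464904 = 65908705883/141768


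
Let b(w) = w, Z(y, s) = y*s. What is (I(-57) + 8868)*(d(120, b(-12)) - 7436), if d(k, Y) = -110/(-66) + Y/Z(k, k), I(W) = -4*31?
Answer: -9750872693/150 ≈ -6.5006e+7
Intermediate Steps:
Z(y, s) = s*y
I(W) = -124
d(k, Y) = 5/3 + Y/k² (d(k, Y) = -110/(-66) + Y/((k*k)) = -110*(-1/66) + Y/(k²) = 5/3 + Y/k²)
(I(-57) + 8868)*(d(120, b(-12)) - 7436) = (-124 + 8868)*((5/3 - 12/120²) - 7436) = 8744*((5/3 - 12*1/14400) - 7436) = 8744*((5/3 - 1/1200) - 7436) = 8744*(1999/1200 - 7436) = 8744*(-8921201/1200) = -9750872693/150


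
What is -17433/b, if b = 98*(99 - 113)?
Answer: 17433/1372 ≈ 12.706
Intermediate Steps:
b = -1372 (b = 98*(-14) = -1372)
-17433/b = -17433/(-1372) = -17433*(-1/1372) = 17433/1372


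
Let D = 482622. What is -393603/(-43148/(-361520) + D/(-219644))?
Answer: 279056440145220/1473217019 ≈ 1.8942e+5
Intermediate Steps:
-393603/(-43148/(-361520) + D/(-219644)) = -393603/(-43148/(-361520) + 482622/(-219644)) = -393603/(-43148*(-1/361520) + 482622*(-1/219644)) = -393603/(10787/90380 - 241311/109822) = -393603/(-10312519133/4962856180) = -393603*(-4962856180/10312519133) = 279056440145220/1473217019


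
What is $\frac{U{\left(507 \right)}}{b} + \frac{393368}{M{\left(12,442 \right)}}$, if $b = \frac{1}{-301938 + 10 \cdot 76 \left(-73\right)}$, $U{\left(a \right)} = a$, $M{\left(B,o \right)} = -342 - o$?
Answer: $- \frac{17758719919}{98} \approx -1.8121 \cdot 10^{8}$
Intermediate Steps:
$b = - \frac{1}{357418}$ ($b = \frac{1}{-301938 + 760 \left(-73\right)} = \frac{1}{-301938 - 55480} = \frac{1}{-357418} = - \frac{1}{357418} \approx -2.7978 \cdot 10^{-6}$)
$\frac{U{\left(507 \right)}}{b} + \frac{393368}{M{\left(12,442 \right)}} = \frac{507}{- \frac{1}{357418}} + \frac{393368}{-342 - 442} = 507 \left(-357418\right) + \frac{393368}{-342 - 442} = -181210926 + \frac{393368}{-784} = -181210926 + 393368 \left(- \frac{1}{784}\right) = -181210926 - \frac{49171}{98} = - \frac{17758719919}{98}$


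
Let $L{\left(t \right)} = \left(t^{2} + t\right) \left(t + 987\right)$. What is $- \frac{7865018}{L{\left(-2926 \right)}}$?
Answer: $\frac{561787}{1185359175} \approx 0.00047394$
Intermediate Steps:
$L{\left(t \right)} = \left(987 + t\right) \left(t + t^{2}\right)$ ($L{\left(t \right)} = \left(t + t^{2}\right) \left(987 + t\right) = \left(987 + t\right) \left(t + t^{2}\right)$)
$- \frac{7865018}{L{\left(-2926 \right)}} = - \frac{7865018}{\left(-2926\right) \left(987 + \left(-2926\right)^{2} + 988 \left(-2926\right)\right)} = - \frac{7865018}{\left(-2926\right) \left(987 + 8561476 - 2890888\right)} = - \frac{7865018}{\left(-2926\right) 5671575} = - \frac{7865018}{-16595028450} = \left(-7865018\right) \left(- \frac{1}{16595028450}\right) = \frac{561787}{1185359175}$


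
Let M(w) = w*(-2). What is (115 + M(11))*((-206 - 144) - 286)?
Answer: -59148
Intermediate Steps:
M(w) = -2*w
(115 + M(11))*((-206 - 144) - 286) = (115 - 2*11)*((-206 - 144) - 286) = (115 - 22)*(-350 - 286) = 93*(-636) = -59148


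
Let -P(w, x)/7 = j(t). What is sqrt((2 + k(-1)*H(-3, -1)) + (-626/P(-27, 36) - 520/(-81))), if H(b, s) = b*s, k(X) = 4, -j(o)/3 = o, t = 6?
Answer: sqrt(61327)/63 ≈ 3.9308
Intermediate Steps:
j(o) = -3*o
P(w, x) = 126 (P(w, x) = -(-21)*6 = -7*(-18) = 126)
sqrt((2 + k(-1)*H(-3, -1)) + (-626/P(-27, 36) - 520/(-81))) = sqrt((2 + 4*(-3*(-1))) + (-626/126 - 520/(-81))) = sqrt((2 + 4*3) + (-626*1/126 - 520*(-1/81))) = sqrt((2 + 12) + (-313/63 + 520/81)) = sqrt(14 + 823/567) = sqrt(8761/567) = sqrt(61327)/63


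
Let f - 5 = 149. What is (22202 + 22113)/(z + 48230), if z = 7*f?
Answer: 44315/49308 ≈ 0.89874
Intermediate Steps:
f = 154 (f = 5 + 149 = 154)
z = 1078 (z = 7*154 = 1078)
(22202 + 22113)/(z + 48230) = (22202 + 22113)/(1078 + 48230) = 44315/49308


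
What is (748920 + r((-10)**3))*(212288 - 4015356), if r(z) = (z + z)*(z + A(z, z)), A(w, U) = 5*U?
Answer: -48485009686560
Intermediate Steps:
r(z) = 12*z**2 (r(z) = (z + z)*(z + 5*z) = (2*z)*(6*z) = 12*z**2)
(748920 + r((-10)**3))*(212288 - 4015356) = (748920 + 12*((-10)**3)**2)*(212288 - 4015356) = (748920 + 12*(-1000)**2)*(-3803068) = (748920 + 12*1000000)*(-3803068) = (748920 + 12000000)*(-3803068) = 12748920*(-3803068) = -48485009686560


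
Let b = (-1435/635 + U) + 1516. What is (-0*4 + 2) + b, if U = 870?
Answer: 302989/127 ≈ 2385.7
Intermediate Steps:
b = 302735/127 (b = (-1435/635 + 870) + 1516 = (-1435*1/635 + 870) + 1516 = (-287/127 + 870) + 1516 = 110203/127 + 1516 = 302735/127 ≈ 2383.7)
(-0*4 + 2) + b = (-0*4 + 2) + 302735/127 = (-13*0 + 2) + 302735/127 = (0 + 2) + 302735/127 = 2 + 302735/127 = 302989/127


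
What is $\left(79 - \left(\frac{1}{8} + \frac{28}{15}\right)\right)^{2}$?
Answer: $\frac{85396081}{14400} \approx 5930.3$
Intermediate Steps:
$\left(79 - \left(\frac{1}{8} + \frac{28}{15}\right)\right)^{2} = \left(79 - \frac{239}{120}\right)^{2} = \left(\frac{9241}{120}\right)^{2} = \frac{85396081}{14400}$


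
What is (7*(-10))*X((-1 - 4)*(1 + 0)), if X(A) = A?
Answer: 350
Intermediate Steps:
(7*(-10))*X((-1 - 4)*(1 + 0)) = (7*(-10))*((-1 - 4)*(1 + 0)) = -(-350) = -70*(-5) = 350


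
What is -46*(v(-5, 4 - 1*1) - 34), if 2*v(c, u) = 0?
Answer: 1564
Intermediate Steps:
v(c, u) = 0 (v(c, u) = (1/2)*0 = 0)
-46*(v(-5, 4 - 1*1) - 34) = -46*(0 - 34) = -46*(-34) = 1564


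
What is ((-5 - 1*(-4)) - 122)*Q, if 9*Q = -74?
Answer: 3034/3 ≈ 1011.3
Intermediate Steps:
Q = -74/9 (Q = (⅑)*(-74) = -74/9 ≈ -8.2222)
((-5 - 1*(-4)) - 122)*Q = ((-5 - 1*(-4)) - 122)*(-74/9) = ((-5 + 4) - 122)*(-74/9) = (-1 - 122)*(-74/9) = -123*(-74/9) = 3034/3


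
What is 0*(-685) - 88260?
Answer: -88260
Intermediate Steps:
0*(-685) - 88260 = 0 - 88260 = -88260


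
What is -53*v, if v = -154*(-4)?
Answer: -32648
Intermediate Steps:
v = 616
-53*v = -53*616 = -32648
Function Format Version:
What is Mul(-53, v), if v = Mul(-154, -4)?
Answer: -32648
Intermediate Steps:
v = 616
Mul(-53, v) = Mul(-53, 616) = -32648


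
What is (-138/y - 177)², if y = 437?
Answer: 11350161/361 ≈ 31441.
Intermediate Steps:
(-138/y - 177)² = (-138/437 - 177)² = (-138*1/437 - 177)² = (-6/19 - 177)² = (-3369/19)² = 11350161/361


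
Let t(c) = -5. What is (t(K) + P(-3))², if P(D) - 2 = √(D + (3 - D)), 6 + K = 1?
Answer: (3 - √3)² ≈ 1.6077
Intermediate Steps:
K = -5 (K = -6 + 1 = -5)
P(D) = 2 + √3 (P(D) = 2 + √(D + (3 - D)) = 2 + √3)
(t(K) + P(-3))² = (-5 + (2 + √3))² = (-3 + √3)²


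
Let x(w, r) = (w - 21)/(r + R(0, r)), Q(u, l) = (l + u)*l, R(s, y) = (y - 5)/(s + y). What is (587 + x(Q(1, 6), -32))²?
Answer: 759388249/2209 ≈ 3.4377e+5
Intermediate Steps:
R(s, y) = (-5 + y)/(s + y)
Q(u, l) = l*(l + u)
x(w, r) = (-21 + w)/(r + (-5 + r)/r) (x(w, r) = (w - 21)/(r + (-5 + r)/(0 + r)) = (-21 + w)/(r + (-5 + r)/r))
(587 + x(Q(1, 6), -32))² = (587 - 32*(-21 + 6*(6 + 1))/(-5 - 32 + (-32)²))² = (587 - 32*(-21 + 6*7)/(-5 - 32 + 1024))² = (587 - 32*(-21 + 42)/987)² = (587 - 32*1/987*21)² = (587 - 32/47)² = (27557/47)² = 759388249/2209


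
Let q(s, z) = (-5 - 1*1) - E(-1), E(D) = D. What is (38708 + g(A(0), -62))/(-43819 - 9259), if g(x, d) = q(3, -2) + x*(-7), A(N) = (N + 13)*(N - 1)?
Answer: -19397/26539 ≈ -0.73089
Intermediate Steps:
q(s, z) = -5 (q(s, z) = (-5 - 1*1) - 1*(-1) = (-5 - 1) + 1 = -6 + 1 = -5)
A(N) = (-1 + N)*(13 + N) (A(N) = (13 + N)*(-1 + N) = (-1 + N)*(13 + N))
g(x, d) = -5 - 7*x (g(x, d) = -5 + x*(-7) = -5 - 7*x)
(38708 + g(A(0), -62))/(-43819 - 9259) = (38708 + (-5 - 7*(-13 + 0**2 + 12*0)))/(-43819 - 9259) = (38708 + (-5 - 7*(-13 + 0 + 0)))/(-53078) = (38708 + (-5 - 7*(-13)))*(-1/53078) = (38708 + (-5 + 91))*(-1/53078) = (38708 + 86)*(-1/53078) = 38794*(-1/53078) = -19397/26539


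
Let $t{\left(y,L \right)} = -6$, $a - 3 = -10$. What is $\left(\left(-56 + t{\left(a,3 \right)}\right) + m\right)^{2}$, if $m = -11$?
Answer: $5329$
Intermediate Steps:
$a = -7$ ($a = 3 - 10 = -7$)
$\left(\left(-56 + t{\left(a,3 \right)}\right) + m\right)^{2} = \left(\left(-56 - 6\right) - 11\right)^{2} = \left(-62 - 11\right)^{2} = \left(-73\right)^{2} = 5329$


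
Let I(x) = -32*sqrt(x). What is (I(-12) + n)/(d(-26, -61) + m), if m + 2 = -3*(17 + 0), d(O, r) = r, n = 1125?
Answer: -375/38 + 32*I*sqrt(3)/57 ≈ -9.8684 + 0.97238*I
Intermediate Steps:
m = -53 (m = -2 - 3*(17 + 0) = -2 - 3*17 = -2 - 51 = -53)
(I(-12) + n)/(d(-26, -61) + m) = (-64*I*sqrt(3) + 1125)/(-61 - 53) = (-64*I*sqrt(3) + 1125)/(-114) = (-64*I*sqrt(3) + 1125)*(-1/114) = (1125 - 64*I*sqrt(3))*(-1/114) = -375/38 + 32*I*sqrt(3)/57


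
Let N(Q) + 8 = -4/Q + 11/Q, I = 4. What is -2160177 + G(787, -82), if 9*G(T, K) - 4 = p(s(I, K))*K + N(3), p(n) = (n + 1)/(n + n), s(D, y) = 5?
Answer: -291624658/135 ≈ -2.1602e+6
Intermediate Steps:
N(Q) = -8 + 7/Q (N(Q) = -8 + (-4/Q + 11/Q) = -8 + 7/Q)
p(n) = (1 + n)/(2*n) (p(n) = (1 + n)/((2*n)) = (1 + n)*(1/(2*n)) = (1 + n)/(2*n))
G(T, K) = -5/27 + K/15 (G(T, K) = 4/9 + (((½)*(1 + 5)/5)*K + (-8 + 7/3))/9 = 4/9 + (((½)*(⅕)*6)*K + (-8 + 7*(⅓)))/9 = 4/9 + (3*K/5 + (-8 + 7/3))/9 = 4/9 + (3*K/5 - 17/3)/9 = 4/9 + (-17/3 + 3*K/5)/9 = 4/9 + (-17/27 + K/15) = -5/27 + K/15)
-2160177 + G(787, -82) = -2160177 + (-5/27 + (1/15)*(-82)) = -2160177 + (-5/27 - 82/15) = -2160177 - 763/135 = -291624658/135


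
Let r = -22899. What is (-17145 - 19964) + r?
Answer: -60008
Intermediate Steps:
(-17145 - 19964) + r = (-17145 - 19964) - 22899 = -37109 - 22899 = -60008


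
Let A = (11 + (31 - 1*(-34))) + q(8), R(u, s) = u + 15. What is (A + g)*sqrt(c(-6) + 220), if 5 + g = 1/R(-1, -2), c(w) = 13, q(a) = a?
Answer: 1107*sqrt(233)/14 ≈ 1207.0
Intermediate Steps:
R(u, s) = 15 + u
g = -69/14 (g = -5 + 1/(15 - 1) = -5 + 1/14 = -69/14 ≈ -4.9286)
A = 84 (A = (11 + (31 - 1*(-34))) + 8 = (11 + (31 + 34)) + 8 = (11 + 65) + 8 = 76 + 8 = 84)
(A + g)*sqrt(c(-6) + 220) = (84 - 69/14)*sqrt(13 + 220) = 1107*sqrt(233)/14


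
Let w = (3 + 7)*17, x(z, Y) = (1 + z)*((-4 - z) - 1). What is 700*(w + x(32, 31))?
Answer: -735700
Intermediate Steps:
x(z, Y) = (1 + z)*(-5 - z)
w = 170 (w = 10*17 = 170)
700*(w + x(32, 31)) = 700*(170 + (-5 - 1*32² - 6*32)) = 700*(170 + (-5 - 1*1024 - 192)) = 700*(170 + (-5 - 1024 - 192)) = 700*(170 - 1221) = 700*(-1051) = -735700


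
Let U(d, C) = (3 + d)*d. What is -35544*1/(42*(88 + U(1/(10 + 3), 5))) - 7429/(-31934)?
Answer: -557061553/59524976 ≈ -9.3584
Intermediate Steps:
U(d, C) = d*(3 + d)
-35544*1/(42*(88 + U(1/(10 + 3), 5))) - 7429/(-31934) = -35544*1/(42*(88 + (3 + 1/(10 + 3))/(10 + 3))) - 7429/(-31934) = -35544*1/(42*(88 + (3 + 1/13)/13)) - 7429*(-1/31934) = -35544*1/(42*(88 + (3 + 1/13)/13)) + 7429/31934 = -35544*1/(42*(88 + (1/13)*(40/13))) + 7429/31934 = -35544*1/(42*(88 + 40/169)) + 7429/31934 = -35544/(42*(14912/169)) + 7429/31934 = -35544/626304/169 + 7429/31934 = -35544*169/626304 + 7429/31934 = -250289/26096 + 7429/31934 = -557061553/59524976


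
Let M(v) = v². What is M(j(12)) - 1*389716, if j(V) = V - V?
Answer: -389716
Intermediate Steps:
j(V) = 0
M(j(12)) - 1*389716 = 0² - 1*389716 = 0 - 389716 = -389716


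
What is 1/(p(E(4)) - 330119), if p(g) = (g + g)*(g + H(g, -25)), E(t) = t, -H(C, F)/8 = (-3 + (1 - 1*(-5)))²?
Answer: -1/330663 ≈ -3.0242e-6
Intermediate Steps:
H(C, F) = -72 (H(C, F) = -8*(-3 + (1 - 1*(-5)))² = -8*(-3 + (1 + 5))² = -8*(-3 + 6)² = -8*3² = -8*9 = -72)
p(g) = 2*g*(-72 + g) (p(g) = (g + g)*(g - 72) = (2*g)*(-72 + g) = 2*g*(-72 + g))
1/(p(E(4)) - 330119) = 1/(2*4*(-72 + 4) - 330119) = 1/(2*4*(-68) - 330119) = 1/(-544 - 330119) = 1/(-330663) = -1/330663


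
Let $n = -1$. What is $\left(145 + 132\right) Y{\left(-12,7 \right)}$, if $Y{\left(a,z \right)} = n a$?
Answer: $3324$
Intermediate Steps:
$Y{\left(a,z \right)} = - a$
$\left(145 + 132\right) Y{\left(-12,7 \right)} = \left(145 + 132\right) \left(\left(-1\right) \left(-12\right)\right) = 277 \cdot 12 = 3324$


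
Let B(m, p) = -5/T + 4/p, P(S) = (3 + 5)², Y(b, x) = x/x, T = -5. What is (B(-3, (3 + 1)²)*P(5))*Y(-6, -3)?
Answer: 80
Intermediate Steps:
Y(b, x) = 1
P(S) = 64 (P(S) = 8² = 64)
B(m, p) = 1 + 4/p (B(m, p) = -5/(-5) + 4/p = -5*(-⅕) + 4/p = 1 + 4/p)
(B(-3, (3 + 1)²)*P(5))*Y(-6, -3) = (((4 + (3 + 1)²)/((3 + 1)²))*64)*1 = (((4 + 4²)/(4²))*64)*1 = (((4 + 16)/16)*64)*1 = (((1/16)*20)*64)*1 = ((5/4)*64)*1 = 80*1 = 80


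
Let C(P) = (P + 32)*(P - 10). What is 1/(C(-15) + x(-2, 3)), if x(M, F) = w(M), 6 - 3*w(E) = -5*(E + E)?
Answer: -3/1289 ≈ -0.0023274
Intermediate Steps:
w(E) = 2 + 10*E/3 (w(E) = 2 - (-5)*(E + E)/3 = 2 - (-5)*2*E/3 = 2 - (-10)*E/3 = 2 + 10*E/3)
x(M, F) = 2 + 10*M/3
C(P) = (-10 + P)*(32 + P) (C(P) = (32 + P)*(-10 + P) = (-10 + P)*(32 + P))
1/(C(-15) + x(-2, 3)) = 1/((-320 + (-15)² + 22*(-15)) + (2 + (10/3)*(-2))) = 1/((-320 + 225 - 330) + (2 - 20/3)) = 1/(-425 - 14/3) = 1/(-1289/3) = -3/1289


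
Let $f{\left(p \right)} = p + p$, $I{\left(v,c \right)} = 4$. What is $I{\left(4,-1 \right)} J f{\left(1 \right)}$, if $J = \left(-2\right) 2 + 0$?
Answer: $-32$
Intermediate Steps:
$J = -4$ ($J = -4 + 0 = -4$)
$f{\left(p \right)} = 2 p$
$I{\left(4,-1 \right)} J f{\left(1 \right)} = 4 \left(-4\right) 2 \cdot 1 = \left(-16\right) 2 = -32$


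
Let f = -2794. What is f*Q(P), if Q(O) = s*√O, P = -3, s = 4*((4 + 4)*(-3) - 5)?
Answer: 324104*I*√3 ≈ 5.6137e+5*I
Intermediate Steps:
s = -116 (s = 4*(8*(-3) - 5) = 4*(-24 - 5) = 4*(-29) = -116)
Q(O) = -116*√O
f*Q(P) = -(-324104)*√(-3) = -(-324104)*I*√3 = 324104*I*√3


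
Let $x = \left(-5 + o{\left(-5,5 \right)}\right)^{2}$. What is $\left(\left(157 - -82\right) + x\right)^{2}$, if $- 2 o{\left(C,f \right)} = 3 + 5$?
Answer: $102400$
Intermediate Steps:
$o{\left(C,f \right)} = -4$ ($o{\left(C,f \right)} = - \frac{3 + 5}{2} = \left(- \frac{1}{2}\right) 8 = -4$)
$x = 81$ ($x = \left(-5 - 4\right)^{2} = \left(-9\right)^{2} = 81$)
$\left(\left(157 - -82\right) + x\right)^{2} = \left(\left(157 - -82\right) + 81\right)^{2} = \left(\left(157 + 82\right) + 81\right)^{2} = \left(239 + 81\right)^{2} = 320^{2} = 102400$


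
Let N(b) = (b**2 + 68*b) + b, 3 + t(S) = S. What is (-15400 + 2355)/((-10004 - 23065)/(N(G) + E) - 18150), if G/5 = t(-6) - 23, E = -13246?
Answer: 78270/109051 ≈ 0.71774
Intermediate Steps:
t(S) = -3 + S
G = -160 (G = 5*((-3 - 6) - 23) = 5*(-9 - 23) = 5*(-32) = -160)
N(b) = b**2 + 69*b
(-15400 + 2355)/((-10004 - 23065)/(N(G) + E) - 18150) = (-15400 + 2355)/((-10004 - 23065)/(-160*(69 - 160) - 13246) - 18150) = -13045/(-33069/(-160*(-91) - 13246) - 18150) = -13045/(-33069/(14560 - 13246) - 18150) = -13045/(-33069/1314 - 18150) = -13045/(-33069*1/1314 - 18150) = -13045/(-151/6 - 18150) = -13045/(-109051/6) = -13045*(-6/109051) = 78270/109051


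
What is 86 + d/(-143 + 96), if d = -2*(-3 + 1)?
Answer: 4038/47 ≈ 85.915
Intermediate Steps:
d = 4 (d = -2*(-2) = 4)
86 + d/(-143 + 96) = 86 + 4/(-143 + 96) = 86 + 4/(-47) = 86 + 4*(-1/47) = 86 - 4/47 = 4038/47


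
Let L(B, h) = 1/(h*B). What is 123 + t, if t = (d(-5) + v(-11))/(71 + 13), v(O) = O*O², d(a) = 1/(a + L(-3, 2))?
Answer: 279025/2604 ≈ 107.15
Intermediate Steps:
L(B, h) = 1/(B*h)
d(a) = 1/(-⅙ + a) (d(a) = 1/(a + 1/(-3*2)) = 1/(a - ⅓*½) = 1/(a - ⅙) = 1/(-⅙ + a))
v(O) = O³
t = -41267/2604 (t = (6/(-1 + 6*(-5)) + (-11)³)/(71 + 13) = (6/(-1 - 30) - 1331)/84 = (6/(-31) - 1331)*(1/84) = (6*(-1/31) - 1331)*(1/84) = (-6/31 - 1331)*(1/84) = -41267/31*1/84 = -41267/2604 ≈ -15.848)
123 + t = 123 - 41267/2604 = 279025/2604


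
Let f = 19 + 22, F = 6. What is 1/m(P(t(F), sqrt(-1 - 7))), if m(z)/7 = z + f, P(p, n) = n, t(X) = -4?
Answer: 41/11823 - 2*I*sqrt(2)/11823 ≈ 0.0034678 - 0.00023923*I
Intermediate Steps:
f = 41
m(z) = 287 + 7*z (m(z) = 7*(z + 41) = 7*(41 + z) = 287 + 7*z)
1/m(P(t(F), sqrt(-1 - 7))) = 1/(287 + 7*sqrt(-1 - 7)) = 1/(287 + 7*sqrt(-8)) = 1/(287 + 7*(2*I*sqrt(2))) = 1/(287 + 14*I*sqrt(2))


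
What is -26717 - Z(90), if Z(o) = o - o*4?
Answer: -26447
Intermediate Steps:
Z(o) = -3*o (Z(o) = o - 4*o = -3*o)
-26717 - Z(90) = -26717 - (-3)*90 = -26717 - 1*(-270) = -26717 + 270 = -26447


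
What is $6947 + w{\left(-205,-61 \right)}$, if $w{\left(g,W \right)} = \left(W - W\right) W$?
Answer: $6947$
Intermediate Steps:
$w{\left(g,W \right)} = 0$ ($w{\left(g,W \right)} = 0 W = 0$)
$6947 + w{\left(-205,-61 \right)} = 6947 + 0 = 6947$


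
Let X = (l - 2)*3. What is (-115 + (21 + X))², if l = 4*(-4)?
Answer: 21904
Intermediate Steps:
l = -16
X = -54 (X = (-16 - 2)*3 = -18*3 = -54)
(-115 + (21 + X))² = (-115 + (21 - 54))² = (-115 - 33)² = (-148)² = 21904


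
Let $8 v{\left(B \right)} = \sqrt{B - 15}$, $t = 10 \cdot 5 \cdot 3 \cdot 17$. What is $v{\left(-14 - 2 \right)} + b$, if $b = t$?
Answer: $2550 + \frac{i \sqrt{31}}{8} \approx 2550.0 + 0.69597 i$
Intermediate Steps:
$t = 2550$ ($t = 10 \cdot 15 \cdot 17 = 150 \cdot 17 = 2550$)
$v{\left(B \right)} = \frac{\sqrt{-15 + B}}{8}$ ($v{\left(B \right)} = \frac{\sqrt{B - 15}}{8} = \frac{\sqrt{-15 + B}}{8}$)
$b = 2550$
$v{\left(-14 - 2 \right)} + b = \frac{\sqrt{-15 - 16}}{8} + 2550 = \frac{\sqrt{-31}}{8} + 2550 = \frac{i \sqrt{31}}{8} + 2550 = 2550 + \frac{i \sqrt{31}}{8}$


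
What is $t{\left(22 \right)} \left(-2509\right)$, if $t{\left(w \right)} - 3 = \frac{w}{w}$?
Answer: $-10036$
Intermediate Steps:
$t{\left(w \right)} = 4$ ($t{\left(w \right)} = 3 + \frac{w}{w} = 3 + 1 = 4$)
$t{\left(22 \right)} \left(-2509\right) = 4 \left(-2509\right) = -10036$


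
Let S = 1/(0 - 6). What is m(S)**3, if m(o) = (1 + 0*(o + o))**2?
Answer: 1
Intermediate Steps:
S = -1/6 (S = 1/(-6) = -1/6 ≈ -0.16667)
m(o) = 1 (m(o) = (1 + 0*(2*o))**2 = (1 + 0)**2 = 1**2 = 1)
m(S)**3 = 1**3 = 1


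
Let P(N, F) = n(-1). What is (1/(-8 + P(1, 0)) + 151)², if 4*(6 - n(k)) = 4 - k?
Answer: 3837681/169 ≈ 22708.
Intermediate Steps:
n(k) = 5 + k/4 (n(k) = 6 - (4 - k)/4 = 6 + (-1 + k/4) = 5 + k/4)
P(N, F) = 19/4 (P(N, F) = 5 + (¼)*(-1) = 5 - ¼ = 19/4)
(1/(-8 + P(1, 0)) + 151)² = (1/(-8 + 19/4) + 151)² = (1/(-13/4) + 151)² = (-4/13 + 151)² = (1959/13)² = 3837681/169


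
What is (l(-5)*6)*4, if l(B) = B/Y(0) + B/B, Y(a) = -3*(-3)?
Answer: 32/3 ≈ 10.667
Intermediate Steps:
Y(a) = 9
l(B) = 1 + B/9 (l(B) = B/9 + B/B = B*(⅑) + 1 = B/9 + 1 = 1 + B/9)
(l(-5)*6)*4 = ((1 + (⅑)*(-5))*6)*4 = ((1 - 5/9)*6)*4 = ((4/9)*6)*4 = (8/3)*4 = 32/3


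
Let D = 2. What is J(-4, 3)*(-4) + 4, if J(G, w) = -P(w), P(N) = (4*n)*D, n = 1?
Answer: 36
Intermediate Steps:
P(N) = 8 (P(N) = (4*1)*2 = 4*2 = 8)
J(G, w) = -8 (J(G, w) = -1*8 = -8)
J(-4, 3)*(-4) + 4 = -8*(-4) + 4 = 32 + 4 = 36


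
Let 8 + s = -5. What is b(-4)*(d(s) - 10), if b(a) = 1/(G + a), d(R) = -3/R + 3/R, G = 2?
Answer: 5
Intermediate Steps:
s = -13 (s = -8 - 5 = -13)
d(R) = 0
b(a) = 1/(2 + a)
b(-4)*(d(s) - 10) = (0 - 10)/(2 - 4) = -10/(-2) = -½*(-10) = 5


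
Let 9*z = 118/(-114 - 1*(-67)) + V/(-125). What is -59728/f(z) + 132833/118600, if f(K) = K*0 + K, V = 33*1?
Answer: 374554960110733/1933298600 ≈ 1.9374e+5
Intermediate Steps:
V = 33
z = -16301/52875 (z = (118/(-114 - 1*(-67)) + 33/(-125))/9 = (118/(-114 + 67) + 33*(-1/125))/9 = (118/(-47) - 33/125)/9 = (118*(-1/47) - 33/125)/9 = (-118/47 - 33/125)/9 = (1/9)*(-16301/5875) = -16301/52875 ≈ -0.30829)
f(K) = K (f(K) = 0 + K = K)
-59728/f(z) + 132833/118600 = -59728/(-16301/52875) + 132833/118600 = -59728*(-52875/16301) + 132833*(1/118600) = 3158118000/16301 + 132833/118600 = 374554960110733/1933298600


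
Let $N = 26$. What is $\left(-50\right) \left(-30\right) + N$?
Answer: $1526$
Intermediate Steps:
$\left(-50\right) \left(-30\right) + N = \left(-50\right) \left(-30\right) + 26 = 1500 + 26 = 1526$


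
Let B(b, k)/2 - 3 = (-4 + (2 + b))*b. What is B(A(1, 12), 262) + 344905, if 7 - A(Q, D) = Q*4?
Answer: 344917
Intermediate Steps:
A(Q, D) = 7 - 4*Q (A(Q, D) = 7 - Q*4 = 7 - 4*Q)
B(b, k) = 6 + 2*b*(-2 + b) (B(b, k) = 6 + 2*((-4 + (2 + b))*b) = 6 + 2*((-2 + b)*b) = 6 + 2*(b*(-2 + b)) = 6 + 2*b*(-2 + b))
B(A(1, 12), 262) + 344905 = (6 - 4*(7 - 4*1) + 2*(7 - 4*1)²) + 344905 = (6 - 4*(7 - 4) + 2*(7 - 4)²) + 344905 = (6 - 4*3 + 2*3²) + 344905 = (6 - 12 + 2*9) + 344905 = (6 - 12 + 18) + 344905 = 12 + 344905 = 344917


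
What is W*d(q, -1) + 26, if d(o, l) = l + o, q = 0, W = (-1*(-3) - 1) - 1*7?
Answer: 31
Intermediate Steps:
W = -5 (W = (3 - 1) - 7 = 2 - 7 = -5)
W*d(q, -1) + 26 = -5*(-1 + 0) + 26 = -5*(-1) + 26 = 5 + 26 = 31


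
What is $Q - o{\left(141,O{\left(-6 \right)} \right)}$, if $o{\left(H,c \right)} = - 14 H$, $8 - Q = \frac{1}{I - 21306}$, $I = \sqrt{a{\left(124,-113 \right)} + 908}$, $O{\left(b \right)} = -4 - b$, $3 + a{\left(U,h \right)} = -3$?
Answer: $\frac{449859242047}{226972367} + \frac{\sqrt{902}}{453944734} \approx 1982.0$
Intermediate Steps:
$a{\left(U,h \right)} = -6$ ($a{\left(U,h \right)} = -3 - 3 = -6$)
$I = \sqrt{902}$ ($I = \sqrt{-6 + 908} = \sqrt{902} \approx 30.033$)
$Q = 8 - \frac{1}{-21306 + \sqrt{902}}$ ($Q = 8 - \frac{1}{\sqrt{902} - 21306} = 8 - \frac{1}{-21306 + \sqrt{902}} \approx 8.0$)
$Q - o{\left(141,O{\left(-6 \right)} \right)} = \left(\frac{1815789589}{226972367} + \frac{\sqrt{902}}{453944734}\right) - \left(-14\right) 141 = \left(\frac{1815789589}{226972367} + \frac{\sqrt{902}}{453944734}\right) - -1974 = \left(\frac{1815789589}{226972367} + \frac{\sqrt{902}}{453944734}\right) + 1974 = \frac{449859242047}{226972367} + \frac{\sqrt{902}}{453944734}$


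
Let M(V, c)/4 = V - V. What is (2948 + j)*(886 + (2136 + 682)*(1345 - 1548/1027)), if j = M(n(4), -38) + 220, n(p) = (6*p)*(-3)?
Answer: 12320647663104/1027 ≈ 1.1997e+10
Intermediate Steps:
n(p) = -18*p
M(V, c) = 0 (M(V, c) = 4*(V - V) = 4*0 = 0)
j = 220 (j = 0 + 220 = 220)
(2948 + j)*(886 + (2136 + 682)*(1345 - 1548/1027)) = (2948 + 220)*(886 + (2136 + 682)*(1345 - 1548/1027)) = 3168*(886 + 2818*(1345 - 1548*1/1027)) = 3168*(886 + 2818*(1345 - 1548/1027)) = 3168*(886 + 2818*(1379767/1027)) = 3168*(886 + 3888183406/1027) = 3168*(3889093328/1027) = 12320647663104/1027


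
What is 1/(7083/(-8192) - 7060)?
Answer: -8192/57842603 ≈ -0.00014163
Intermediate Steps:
1/(7083/(-8192) - 7060) = 1/(7083*(-1/8192) - 7060) = 1/(-7083/8192 - 7060) = 1/(-57842603/8192) = -8192/57842603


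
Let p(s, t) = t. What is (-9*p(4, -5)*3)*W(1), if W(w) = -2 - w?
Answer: -405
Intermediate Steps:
(-9*p(4, -5)*3)*W(1) = (-(-45)*3)*(-2 - 1*1) = (-9*(-15))*(-2 - 1) = 135*(-3) = -405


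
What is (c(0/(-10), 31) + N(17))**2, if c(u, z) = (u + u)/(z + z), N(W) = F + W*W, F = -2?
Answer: 82369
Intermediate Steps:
N(W) = -2 + W**2 (N(W) = -2 + W*W = -2 + W**2)
c(u, z) = u/z (c(u, z) = (2*u)/((2*z)) = (2*u)*(1/(2*z)) = u/z)
(c(0/(-10), 31) + N(17))**2 = ((0/(-10))/31 + (-2 + 17**2))**2 = ((0*(-1/10))*(1/31) + (-2 + 289))**2 = (0*(1/31) + 287)**2 = (0 + 287)**2 = 287**2 = 82369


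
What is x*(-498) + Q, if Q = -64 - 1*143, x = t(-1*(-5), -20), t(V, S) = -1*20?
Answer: 9753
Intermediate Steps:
t(V, S) = -20
x = -20
Q = -207 (Q = -64 - 143 = -207)
x*(-498) + Q = -20*(-498) - 207 = 9960 - 207 = 9753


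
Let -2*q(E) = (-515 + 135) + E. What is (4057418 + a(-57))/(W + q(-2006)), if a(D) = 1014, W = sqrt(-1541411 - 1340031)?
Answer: 4841709376/4304691 - 4058432*I*sqrt(2881442)/4304691 ≈ 1124.8 - 1600.4*I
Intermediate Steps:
W = I*sqrt(2881442) (W = sqrt(-2881442) = I*sqrt(2881442) ≈ 1697.5*I)
q(E) = 190 - E/2 (q(E) = -((-515 + 135) + E)/2 = -(-380 + E)/2 = 190 - E/2)
(4057418 + a(-57))/(W + q(-2006)) = (4057418 + 1014)/(I*sqrt(2881442) + (190 - 1/2*(-2006))) = 4058432/(I*sqrt(2881442) + (190 + 1003)) = 4058432/(I*sqrt(2881442) + 1193) = 4058432/(1193 + I*sqrt(2881442))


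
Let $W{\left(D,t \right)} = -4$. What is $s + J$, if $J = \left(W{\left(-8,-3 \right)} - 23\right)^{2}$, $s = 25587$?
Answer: $26316$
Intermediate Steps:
$J = 729$ ($J = \left(-4 - 23\right)^{2} = \left(-27\right)^{2} = 729$)
$s + J = 25587 + 729 = 26316$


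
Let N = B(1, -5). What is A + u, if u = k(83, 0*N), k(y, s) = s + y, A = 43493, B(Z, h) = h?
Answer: 43576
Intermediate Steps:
N = -5
u = 83 (u = 0*(-5) + 83 = 0 + 83 = 83)
A + u = 43493 + 83 = 43576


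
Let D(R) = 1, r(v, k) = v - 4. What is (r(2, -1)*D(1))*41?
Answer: -82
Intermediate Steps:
r(v, k) = -4 + v
(r(2, -1)*D(1))*41 = ((-4 + 2)*1)*41 = -2*1*41 = -2*41 = -82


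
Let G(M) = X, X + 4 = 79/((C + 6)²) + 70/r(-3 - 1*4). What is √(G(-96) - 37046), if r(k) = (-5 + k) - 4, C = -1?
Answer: I*√14820486/20 ≈ 192.49*I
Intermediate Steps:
r(k) = -9 + k
X = -1043/200 (X = -4 + (79/((-1 + 6)²) + 70/(-9 + (-3 - 1*4))) = -4 + (79/(5²) + 70/(-9 + (-3 - 4))) = -4 + (79/25 + 70/(-9 - 7)) = -4 + (79*(1/25) + 70/(-16)) = -4 + (79/25 + 70*(-1/16)) = -4 + (79/25 - 35/8) = -4 - 243/200 = -1043/200 ≈ -5.2150)
G(M) = -1043/200
√(G(-96) - 37046) = √(-1043/200 - 37046) = √(-7410243/200) = I*√14820486/20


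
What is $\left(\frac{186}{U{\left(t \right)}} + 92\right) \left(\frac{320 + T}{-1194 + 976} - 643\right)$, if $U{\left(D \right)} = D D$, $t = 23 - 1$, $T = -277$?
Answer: $- \frac{284984679}{4796} \approx -59421.0$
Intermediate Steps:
$t = 22$ ($t = 23 - 1 = 22$)
$U{\left(D \right)} = D^{2}$
$\left(\frac{186}{U{\left(t \right)}} + 92\right) \left(\frac{320 + T}{-1194 + 976} - 643\right) = \left(\frac{186}{22^{2}} + 92\right) \left(\frac{320 - 277}{-1194 + 976} - 643\right) = \left(\frac{186}{484} + 92\right) \left(\frac{43}{-218} - 643\right) = \left(186 \cdot \frac{1}{484} + 92\right) \left(43 \left(- \frac{1}{218}\right) - 643\right) = \left(\frac{93}{242} + 92\right) \left(- \frac{43}{218} - 643\right) = \frac{22357}{242} \left(- \frac{140217}{218}\right) = - \frac{284984679}{4796}$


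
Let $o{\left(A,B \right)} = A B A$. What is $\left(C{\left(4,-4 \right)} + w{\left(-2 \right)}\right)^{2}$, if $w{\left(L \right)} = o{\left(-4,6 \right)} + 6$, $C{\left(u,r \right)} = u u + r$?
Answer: $12996$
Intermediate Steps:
$o{\left(A,B \right)} = B A^{2}$
$C{\left(u,r \right)} = r + u^{2}$ ($C{\left(u,r \right)} = u^{2} + r = r + u^{2}$)
$w{\left(L \right)} = 102$ ($w{\left(L \right)} = 6 \left(-4\right)^{2} + 6 = 6 \cdot 16 + 6 = 96 + 6 = 102$)
$\left(C{\left(4,-4 \right)} + w{\left(-2 \right)}\right)^{2} = \left(\left(-4 + 4^{2}\right) + 102\right)^{2} = \left(\left(-4 + 16\right) + 102\right)^{2} = \left(12 + 102\right)^{2} = 114^{2} = 12996$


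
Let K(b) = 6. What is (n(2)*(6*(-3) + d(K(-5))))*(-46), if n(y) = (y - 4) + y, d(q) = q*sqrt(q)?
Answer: 0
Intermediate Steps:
d(q) = q**(3/2)
n(y) = -4 + 2*y (n(y) = (-4 + y) + y = -4 + 2*y)
(n(2)*(6*(-3) + d(K(-5))))*(-46) = ((-4 + 2*2)*(6*(-3) + 6**(3/2)))*(-46) = ((-4 + 4)*(-18 + 6*sqrt(6)))*(-46) = (0*(-18 + 6*sqrt(6)))*(-46) = 0*(-46) = 0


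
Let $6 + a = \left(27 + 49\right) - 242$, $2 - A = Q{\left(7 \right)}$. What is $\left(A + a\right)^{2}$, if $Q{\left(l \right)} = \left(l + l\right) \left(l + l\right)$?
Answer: $133956$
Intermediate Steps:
$Q{\left(l \right)} = 4 l^{2}$ ($Q{\left(l \right)} = 2 l 2 l = 4 l^{2}$)
$A = -194$ ($A = 2 - 4 \cdot 7^{2} = 2 - 4 \cdot 49 = 2 - 196 = -194$)
$a = -172$ ($a = -6 + \left(\left(27 + 49\right) - 242\right) = -6 + \left(76 - 242\right) = -6 - 166 = -172$)
$\left(A + a\right)^{2} = \left(-194 - 172\right)^{2} = \left(-366\right)^{2} = 133956$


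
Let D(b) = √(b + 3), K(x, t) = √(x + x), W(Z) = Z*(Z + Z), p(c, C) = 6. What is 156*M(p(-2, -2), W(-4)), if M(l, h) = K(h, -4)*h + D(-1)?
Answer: 39936 + 156*√2 ≈ 40157.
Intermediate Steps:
W(Z) = 2*Z² (W(Z) = Z*(2*Z) = 2*Z²)
K(x, t) = √2*√x (K(x, t) = √(2*x) = √2*√x)
D(b) = √(3 + b)
M(l, h) = √2 + √2*h^(3/2) (M(l, h) = (√2*√h)*h + √(3 - 1) = √2*h^(3/2) + √2 = √2 + √2*h^(3/2))
156*M(p(-2, -2), W(-4)) = 156*(√2*(1 + (2*(-4)²)^(3/2))) = 156*(√2*(1 + (2*16)^(3/2))) = 156*(√2*(1 + 32^(3/2))) = 156*(√2*(1 + 128*√2)) = 156*√2*(1 + 128*√2)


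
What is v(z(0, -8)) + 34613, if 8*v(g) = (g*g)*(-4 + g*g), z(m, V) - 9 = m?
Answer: 283141/8 ≈ 35393.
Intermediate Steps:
z(m, V) = 9 + m
v(g) = g**2*(-4 + g**2)/8 (v(g) = ((g*g)*(-4 + g*g))/8 = (g**2*(-4 + g**2))/8 = g**2*(-4 + g**2)/8)
v(z(0, -8)) + 34613 = (9 + 0)**2*(-4 + (9 + 0)**2)/8 + 34613 = (1/8)*9**2*(-4 + 9**2) + 34613 = (1/8)*81*(-4 + 81) + 34613 = (1/8)*81*77 + 34613 = 6237/8 + 34613 = 283141/8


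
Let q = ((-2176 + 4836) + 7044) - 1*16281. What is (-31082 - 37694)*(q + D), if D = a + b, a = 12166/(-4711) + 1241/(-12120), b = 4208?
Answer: 166311236267221/1019595 ≈ 1.6312e+8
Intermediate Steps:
a = -21899753/8156760 (a = 12166*(-1/4711) + 1241*(-1/12120) = -1738/673 - 1241/12120 = -21899753/8156760 ≈ -2.6849)
D = 34301746327/8156760 (D = -21899753/8156760 + 4208 = 34301746327/8156760 ≈ 4205.3)
q = -6577 (q = (2660 + 7044) - 16281 = 9704 - 16281 = -6577)
(-31082 - 37694)*(q + D) = (-31082 - 37694)*(-6577 + 34301746327/8156760) = -68776*(-19345264193/8156760) = 166311236267221/1019595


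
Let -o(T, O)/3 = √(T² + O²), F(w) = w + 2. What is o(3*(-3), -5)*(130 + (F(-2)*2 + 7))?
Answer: -411*√106 ≈ -4231.5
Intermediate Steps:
F(w) = 2 + w
o(T, O) = -3*√(O² + T²) (o(T, O) = -3*√(T² + O²) = -3*√(O² + T²))
o(3*(-3), -5)*(130 + (F(-2)*2 + 7)) = (-3*√((-5)² + (3*(-3))²))*(130 + ((2 - 2)*2 + 7)) = (-3*√(25 + (-9)²))*(130 + (0*2 + 7)) = (-3*√(25 + 81))*(130 + (0 + 7)) = (-3*√106)*(130 + 7) = -3*√106*137 = -411*√106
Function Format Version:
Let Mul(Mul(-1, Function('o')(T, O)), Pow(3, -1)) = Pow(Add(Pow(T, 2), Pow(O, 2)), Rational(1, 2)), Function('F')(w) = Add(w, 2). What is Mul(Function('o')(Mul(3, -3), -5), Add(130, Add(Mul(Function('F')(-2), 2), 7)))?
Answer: Mul(-411, Pow(106, Rational(1, 2))) ≈ -4231.5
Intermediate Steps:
Function('F')(w) = Add(2, w)
Function('o')(T, O) = Mul(-3, Pow(Add(Pow(O, 2), Pow(T, 2)), Rational(1, 2))) (Function('o')(T, O) = Mul(-3, Pow(Add(Pow(T, 2), Pow(O, 2)), Rational(1, 2))) = Mul(-3, Pow(Add(Pow(O, 2), Pow(T, 2)), Rational(1, 2))))
Mul(Function('o')(Mul(3, -3), -5), Add(130, Add(Mul(Function('F')(-2), 2), 7))) = Mul(Mul(-3, Pow(Add(Pow(-5, 2), Pow(Mul(3, -3), 2)), Rational(1, 2))), Add(130, Add(Mul(Add(2, -2), 2), 7))) = Mul(Mul(-3, Pow(Add(25, Pow(-9, 2)), Rational(1, 2))), Add(130, Add(Mul(0, 2), 7))) = Mul(Mul(-3, Pow(Add(25, 81), Rational(1, 2))), Add(130, Add(0, 7))) = Mul(Mul(-3, Pow(106, Rational(1, 2))), Add(130, 7)) = Mul(Mul(-3, Pow(106, Rational(1, 2))), 137) = Mul(-411, Pow(106, Rational(1, 2)))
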